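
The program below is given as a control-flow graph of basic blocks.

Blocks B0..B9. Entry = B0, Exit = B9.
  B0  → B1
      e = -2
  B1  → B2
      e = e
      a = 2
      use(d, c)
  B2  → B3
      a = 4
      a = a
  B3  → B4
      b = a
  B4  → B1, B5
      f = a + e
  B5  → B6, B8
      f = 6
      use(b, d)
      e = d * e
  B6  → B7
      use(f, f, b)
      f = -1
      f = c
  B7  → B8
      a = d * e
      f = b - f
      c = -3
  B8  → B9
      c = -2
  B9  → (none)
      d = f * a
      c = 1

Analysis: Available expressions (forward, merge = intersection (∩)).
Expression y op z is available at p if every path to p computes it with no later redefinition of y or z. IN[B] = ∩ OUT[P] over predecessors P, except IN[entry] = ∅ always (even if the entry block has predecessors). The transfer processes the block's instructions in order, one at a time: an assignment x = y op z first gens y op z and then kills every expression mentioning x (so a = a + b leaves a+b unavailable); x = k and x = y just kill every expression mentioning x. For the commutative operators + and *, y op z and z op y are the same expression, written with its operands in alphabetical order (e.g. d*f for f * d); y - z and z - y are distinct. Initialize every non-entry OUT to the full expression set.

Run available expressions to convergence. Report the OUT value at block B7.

Answer: {d*e}

Working:
Fixpoint table:
  B0:   IN={}   OUT={}
  B1:   IN={}   OUT={}
  B2:   IN={}   OUT={}
  B3:   IN={}   OUT={}
  B4:   IN={}   OUT={a+e}
  B5:   IN={a+e}   OUT={}
  B6:   IN={}   OUT={}
  B7:   IN={}   OUT={d*e}
  B8:   IN={}   OUT={}
  B9:   IN={}   OUT={a*f}

Merge at B7: IN[B7] = OUT[B6] = {}
Applying B7's transfer function to that IN value gives OUT[B7] (row B7 above).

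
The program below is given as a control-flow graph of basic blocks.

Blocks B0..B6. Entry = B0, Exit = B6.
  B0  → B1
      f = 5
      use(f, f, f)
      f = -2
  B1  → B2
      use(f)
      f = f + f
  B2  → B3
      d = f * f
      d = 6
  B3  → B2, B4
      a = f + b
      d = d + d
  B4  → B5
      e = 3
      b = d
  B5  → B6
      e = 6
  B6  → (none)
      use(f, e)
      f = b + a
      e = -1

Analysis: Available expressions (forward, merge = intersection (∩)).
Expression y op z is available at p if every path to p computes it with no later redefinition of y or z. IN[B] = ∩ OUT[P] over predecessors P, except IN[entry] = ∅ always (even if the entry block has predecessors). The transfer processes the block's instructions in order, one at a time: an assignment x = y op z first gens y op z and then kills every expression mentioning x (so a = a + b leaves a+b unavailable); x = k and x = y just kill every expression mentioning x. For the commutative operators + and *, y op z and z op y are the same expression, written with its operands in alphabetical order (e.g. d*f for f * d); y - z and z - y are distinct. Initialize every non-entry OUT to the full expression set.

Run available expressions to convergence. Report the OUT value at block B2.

Answer: {f*f}

Trace:
Converged values:
  B0:   IN={}   OUT={}
  B1:   IN={}   OUT={}
  B2:   IN={}   OUT={f*f}
  B3:   IN={f*f}   OUT={b+f, f*f}
  B4:   IN={b+f, f*f}   OUT={f*f}
  B5:   IN={f*f}   OUT={f*f}
  B6:   IN={f*f}   OUT={a+b}

Merge at B2: IN[B2] = OUT[B1] ∩ OUT[B3] = {}
Applying B2's transfer function to that IN value gives OUT[B2] (row B2 above).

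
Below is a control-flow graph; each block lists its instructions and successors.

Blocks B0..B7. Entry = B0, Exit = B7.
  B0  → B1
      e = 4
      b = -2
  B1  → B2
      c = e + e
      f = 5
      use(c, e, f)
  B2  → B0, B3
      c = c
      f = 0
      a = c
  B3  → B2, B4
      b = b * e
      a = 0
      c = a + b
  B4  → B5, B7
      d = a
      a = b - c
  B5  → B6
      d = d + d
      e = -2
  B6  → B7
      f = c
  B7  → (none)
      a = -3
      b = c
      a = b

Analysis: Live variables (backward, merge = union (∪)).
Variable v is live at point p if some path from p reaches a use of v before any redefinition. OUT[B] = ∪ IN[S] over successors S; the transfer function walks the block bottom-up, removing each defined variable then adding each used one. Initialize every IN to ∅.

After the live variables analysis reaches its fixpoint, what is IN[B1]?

Converged values:
  B0:  IN={}  OUT={b, e}
  B1:  IN={b, e}  OUT={b, c, e}
  B2:  IN={b, c, e}  OUT={b, e}
  B3:  IN={b, e}  OUT={a, b, c, e}
  B4:  IN={a, b, c}  OUT={c, d}
  B5:  IN={c, d}  OUT={c}
  B6:  IN={c}  OUT={c}
  B7:  IN={c}  OUT={}

Merge at B1: OUT[B1] = IN[B2] = {b, c, e}
Applying B1's transfer function to that OUT value gives IN[B1] (row B1 above).

Answer: {b, e}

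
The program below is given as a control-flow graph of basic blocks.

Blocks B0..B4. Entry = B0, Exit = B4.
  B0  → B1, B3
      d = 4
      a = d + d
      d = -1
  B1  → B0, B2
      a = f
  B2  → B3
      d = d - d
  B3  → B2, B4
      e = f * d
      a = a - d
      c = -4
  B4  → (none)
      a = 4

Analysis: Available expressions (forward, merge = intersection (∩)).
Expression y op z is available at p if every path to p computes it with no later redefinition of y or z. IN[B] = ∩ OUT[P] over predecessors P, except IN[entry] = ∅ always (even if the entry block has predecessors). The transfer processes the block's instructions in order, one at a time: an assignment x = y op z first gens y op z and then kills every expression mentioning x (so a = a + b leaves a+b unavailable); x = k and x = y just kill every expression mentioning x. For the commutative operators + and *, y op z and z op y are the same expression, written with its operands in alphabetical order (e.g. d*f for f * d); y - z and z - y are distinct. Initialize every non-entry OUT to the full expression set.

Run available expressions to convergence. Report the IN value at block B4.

Answer: {d*f}

Working:
Converged values:
  B0:  IN={}  OUT={}
  B1:  IN={}  OUT={}
  B2:  IN={}  OUT={}
  B3:  IN={}  OUT={d*f}
  B4:  IN={d*f}  OUT={d*f}

Merge at B4: IN[B4] = OUT[B3] = {d*f}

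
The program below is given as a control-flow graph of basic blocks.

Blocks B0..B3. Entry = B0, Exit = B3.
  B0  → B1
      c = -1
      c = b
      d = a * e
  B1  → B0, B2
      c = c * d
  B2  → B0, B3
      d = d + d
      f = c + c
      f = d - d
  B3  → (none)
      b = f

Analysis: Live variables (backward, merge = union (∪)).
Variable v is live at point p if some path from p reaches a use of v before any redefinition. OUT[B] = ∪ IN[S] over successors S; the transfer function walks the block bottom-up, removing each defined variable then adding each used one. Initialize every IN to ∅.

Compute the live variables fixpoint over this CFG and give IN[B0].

Answer: {a, b, e}

Derivation:
Converged values:
  B0: | IN={a, b, e} | OUT={a, b, c, d, e}
  B1: | IN={a, b, c, d, e} | OUT={a, b, c, d, e}
  B2: | IN={a, b, c, d, e} | OUT={a, b, e, f}
  B3: | IN={f} | OUT={}

Merge at B0: OUT[B0] = IN[B1] = {a, b, c, d, e}
Applying B0's transfer function to that OUT value gives IN[B0] (row B0 above).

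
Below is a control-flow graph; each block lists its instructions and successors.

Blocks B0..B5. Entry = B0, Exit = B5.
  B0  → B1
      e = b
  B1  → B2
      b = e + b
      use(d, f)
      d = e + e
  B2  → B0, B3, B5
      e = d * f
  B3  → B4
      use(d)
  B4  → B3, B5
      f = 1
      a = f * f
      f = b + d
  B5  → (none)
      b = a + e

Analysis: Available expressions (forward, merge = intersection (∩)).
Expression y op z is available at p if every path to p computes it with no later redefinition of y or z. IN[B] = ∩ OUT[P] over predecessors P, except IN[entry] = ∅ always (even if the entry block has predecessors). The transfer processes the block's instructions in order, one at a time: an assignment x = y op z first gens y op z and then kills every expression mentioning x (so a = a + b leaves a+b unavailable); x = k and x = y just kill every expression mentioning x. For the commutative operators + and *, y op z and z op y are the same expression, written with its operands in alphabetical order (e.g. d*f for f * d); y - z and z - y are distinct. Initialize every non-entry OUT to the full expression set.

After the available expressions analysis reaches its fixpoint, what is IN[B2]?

Answer: {e+e}

Trace:
Converged values:
  B0:   IN={}   OUT={}
  B1:   IN={}   OUT={e+e}
  B2:   IN={e+e}   OUT={d*f}
  B3:   IN={}   OUT={}
  B4:   IN={}   OUT={b+d}
  B5:   IN={}   OUT={a+e}

Merge at B2: IN[B2] = OUT[B1] = {e+e}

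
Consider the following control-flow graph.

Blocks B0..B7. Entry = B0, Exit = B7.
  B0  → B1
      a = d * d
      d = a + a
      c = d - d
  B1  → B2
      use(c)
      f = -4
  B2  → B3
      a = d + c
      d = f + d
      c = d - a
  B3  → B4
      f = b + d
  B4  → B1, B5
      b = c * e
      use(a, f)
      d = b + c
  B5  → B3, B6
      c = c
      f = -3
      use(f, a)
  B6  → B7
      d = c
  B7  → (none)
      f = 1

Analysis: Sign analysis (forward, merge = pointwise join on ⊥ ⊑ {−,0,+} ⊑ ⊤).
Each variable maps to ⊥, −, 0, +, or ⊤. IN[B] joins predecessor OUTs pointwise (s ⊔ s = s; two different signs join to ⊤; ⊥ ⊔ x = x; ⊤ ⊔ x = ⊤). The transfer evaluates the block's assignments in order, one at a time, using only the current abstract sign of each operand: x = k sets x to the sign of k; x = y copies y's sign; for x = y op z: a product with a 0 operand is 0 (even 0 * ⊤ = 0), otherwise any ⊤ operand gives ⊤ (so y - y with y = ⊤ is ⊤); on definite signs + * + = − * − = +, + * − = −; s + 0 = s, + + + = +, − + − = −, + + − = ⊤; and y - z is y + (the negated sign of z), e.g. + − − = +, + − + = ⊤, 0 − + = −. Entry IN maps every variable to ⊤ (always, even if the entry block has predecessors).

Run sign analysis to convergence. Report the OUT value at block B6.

Answer: {a: ⊤, b: ⊤, c: ⊤, d: ⊤, e: ⊤, f: -}

Working:
Fixpoint table:
  B0:   IN=(all ⊤)   OUT=(all ⊤)
  B1:   IN=(all ⊤)   OUT={f:-; rest ⊤}
  B2:   IN={f:-; rest ⊤}   OUT={f:-; rest ⊤}
  B3:   IN={f:-; rest ⊤}   OUT=(all ⊤)
  B4:   IN=(all ⊤)   OUT=(all ⊤)
  B5:   IN=(all ⊤)   OUT={f:-; rest ⊤}
  B6:   IN={f:-; rest ⊤}   OUT={f:-; rest ⊤}
  B7:   IN={f:-; rest ⊤}   OUT={f:+; rest ⊤}

Merge at B6: IN[B6] = OUT[B5] = {a: ⊤, b: ⊤, c: ⊤, d: ⊤, e: ⊤, f: -}
Applying B6's transfer function to that IN value gives OUT[B6] (row B6 above).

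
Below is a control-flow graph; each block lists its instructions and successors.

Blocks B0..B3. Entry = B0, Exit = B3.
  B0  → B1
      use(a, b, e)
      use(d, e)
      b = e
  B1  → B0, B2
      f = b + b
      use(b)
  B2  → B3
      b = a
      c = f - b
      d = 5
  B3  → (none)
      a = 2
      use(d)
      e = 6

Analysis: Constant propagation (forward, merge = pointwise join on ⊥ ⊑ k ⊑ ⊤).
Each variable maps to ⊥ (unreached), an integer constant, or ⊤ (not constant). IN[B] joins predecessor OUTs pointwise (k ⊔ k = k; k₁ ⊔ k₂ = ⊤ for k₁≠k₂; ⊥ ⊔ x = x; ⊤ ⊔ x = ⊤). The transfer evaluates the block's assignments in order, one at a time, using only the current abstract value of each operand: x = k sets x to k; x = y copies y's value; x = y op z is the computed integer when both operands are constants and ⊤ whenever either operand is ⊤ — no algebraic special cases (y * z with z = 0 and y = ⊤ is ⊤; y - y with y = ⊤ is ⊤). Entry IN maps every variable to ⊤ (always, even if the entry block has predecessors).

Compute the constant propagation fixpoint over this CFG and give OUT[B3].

Answer: {a: 2, b: ⊤, c: ⊤, d: 5, e: 6, f: ⊤}

Trace:
Converged values:
  B0:   IN=(all ⊤)   OUT=(all ⊤)
  B1:   IN=(all ⊤)   OUT=(all ⊤)
  B2:   IN=(all ⊤)   OUT={d:5; rest ⊤}
  B3:   IN={d:5; rest ⊤}   OUT={a:2, d:5, e:6; rest ⊤}

Merge at B3: IN[B3] = OUT[B2] = {a: ⊤, b: ⊤, c: ⊤, d: 5, e: ⊤, f: ⊤}
Applying B3's transfer function to that IN value gives OUT[B3] (row B3 above).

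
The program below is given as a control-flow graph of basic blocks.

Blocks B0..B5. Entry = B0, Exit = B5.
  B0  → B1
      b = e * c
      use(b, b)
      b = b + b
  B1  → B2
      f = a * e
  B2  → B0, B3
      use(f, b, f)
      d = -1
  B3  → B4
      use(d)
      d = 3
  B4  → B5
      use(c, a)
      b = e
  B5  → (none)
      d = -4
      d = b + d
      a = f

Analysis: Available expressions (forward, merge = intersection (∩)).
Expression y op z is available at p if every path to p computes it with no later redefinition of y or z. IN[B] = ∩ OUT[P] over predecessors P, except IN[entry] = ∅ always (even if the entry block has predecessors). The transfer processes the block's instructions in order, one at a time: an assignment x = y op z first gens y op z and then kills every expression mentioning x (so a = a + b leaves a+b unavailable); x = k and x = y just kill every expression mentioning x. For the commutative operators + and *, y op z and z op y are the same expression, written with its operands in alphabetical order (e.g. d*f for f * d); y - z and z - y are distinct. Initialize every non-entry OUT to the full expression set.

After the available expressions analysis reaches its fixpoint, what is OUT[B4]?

Answer: {a*e, c*e}

Derivation:
Fixpoint table:
  B0: | IN={} | OUT={c*e}
  B1: | IN={c*e} | OUT={a*e, c*e}
  B2: | IN={a*e, c*e} | OUT={a*e, c*e}
  B3: | IN={a*e, c*e} | OUT={a*e, c*e}
  B4: | IN={a*e, c*e} | OUT={a*e, c*e}
  B5: | IN={a*e, c*e} | OUT={c*e}

Merge at B4: IN[B4] = OUT[B3] = {a*e, c*e}
Applying B4's transfer function to that IN value gives OUT[B4] (row B4 above).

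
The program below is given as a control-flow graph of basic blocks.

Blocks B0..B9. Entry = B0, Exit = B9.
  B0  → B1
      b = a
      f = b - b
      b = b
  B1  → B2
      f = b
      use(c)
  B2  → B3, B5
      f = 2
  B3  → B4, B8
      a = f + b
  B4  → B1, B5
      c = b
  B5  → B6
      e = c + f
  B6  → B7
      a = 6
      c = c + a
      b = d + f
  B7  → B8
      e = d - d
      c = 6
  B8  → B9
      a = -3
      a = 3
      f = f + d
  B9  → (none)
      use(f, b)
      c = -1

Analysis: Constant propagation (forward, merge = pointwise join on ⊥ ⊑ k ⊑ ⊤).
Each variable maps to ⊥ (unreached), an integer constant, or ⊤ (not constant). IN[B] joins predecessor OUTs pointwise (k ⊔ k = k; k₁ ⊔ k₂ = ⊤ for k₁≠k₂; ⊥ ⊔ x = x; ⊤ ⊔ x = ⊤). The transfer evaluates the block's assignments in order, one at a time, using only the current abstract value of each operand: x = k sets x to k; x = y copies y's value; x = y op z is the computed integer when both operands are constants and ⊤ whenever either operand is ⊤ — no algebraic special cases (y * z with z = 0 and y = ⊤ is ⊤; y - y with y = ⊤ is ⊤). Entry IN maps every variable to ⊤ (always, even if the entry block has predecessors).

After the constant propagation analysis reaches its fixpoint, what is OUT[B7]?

Answer: {a: 6, b: ⊤, c: 6, d: ⊤, e: ⊤, f: 2}

Derivation:
Per-block solution:
  B0:   IN=(all ⊤)   OUT=(all ⊤)
  B1:   IN=(all ⊤)   OUT=(all ⊤)
  B2:   IN=(all ⊤)   OUT={f:2; rest ⊤}
  B3:   IN={f:2; rest ⊤}   OUT={f:2; rest ⊤}
  B4:   IN={f:2; rest ⊤}   OUT={f:2; rest ⊤}
  B5:   IN={f:2; rest ⊤}   OUT={f:2; rest ⊤}
  B6:   IN={f:2; rest ⊤}   OUT={a:6, f:2; rest ⊤}
  B7:   IN={a:6, f:2; rest ⊤}   OUT={a:6, c:6, f:2; rest ⊤}
  B8:   IN={f:2; rest ⊤}   OUT={a:3; rest ⊤}
  B9:   IN={a:3; rest ⊤}   OUT={a:3, c:-1; rest ⊤}

Merge at B7: IN[B7] = OUT[B6] = {a: 6, b: ⊤, c: ⊤, d: ⊤, e: ⊤, f: 2}
Applying B7's transfer function to that IN value gives OUT[B7] (row B7 above).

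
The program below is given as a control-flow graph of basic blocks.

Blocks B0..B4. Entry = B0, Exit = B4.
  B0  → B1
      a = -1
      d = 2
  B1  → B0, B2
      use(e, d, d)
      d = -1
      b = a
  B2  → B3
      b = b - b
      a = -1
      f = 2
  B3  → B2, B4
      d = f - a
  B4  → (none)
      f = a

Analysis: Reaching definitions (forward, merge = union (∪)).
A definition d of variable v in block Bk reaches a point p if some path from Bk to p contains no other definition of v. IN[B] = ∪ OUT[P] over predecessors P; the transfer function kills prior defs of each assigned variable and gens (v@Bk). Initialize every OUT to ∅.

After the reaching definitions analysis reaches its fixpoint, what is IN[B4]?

Answer: {a@B2, b@B2, d@B3, f@B2}

Derivation:
Per-block solution:
  B0:   IN={a@B0, b@B1, d@B1}   OUT={a@B0, b@B1, d@B0}
  B1:   IN={a@B0, b@B1, d@B0}   OUT={a@B0, b@B1, d@B1}
  B2:   IN={a@B0, a@B2, b@B1, b@B2, d@B1, d@B3, f@B2}   OUT={a@B2, b@B2, d@B1, d@B3, f@B2}
  B3:   IN={a@B2, b@B2, d@B1, d@B3, f@B2}   OUT={a@B2, b@B2, d@B3, f@B2}
  B4:   IN={a@B2, b@B2, d@B3, f@B2}   OUT={a@B2, b@B2, d@B3, f@B4}

Merge at B4: IN[B4] = OUT[B3] = {a@B2, b@B2, d@B3, f@B2}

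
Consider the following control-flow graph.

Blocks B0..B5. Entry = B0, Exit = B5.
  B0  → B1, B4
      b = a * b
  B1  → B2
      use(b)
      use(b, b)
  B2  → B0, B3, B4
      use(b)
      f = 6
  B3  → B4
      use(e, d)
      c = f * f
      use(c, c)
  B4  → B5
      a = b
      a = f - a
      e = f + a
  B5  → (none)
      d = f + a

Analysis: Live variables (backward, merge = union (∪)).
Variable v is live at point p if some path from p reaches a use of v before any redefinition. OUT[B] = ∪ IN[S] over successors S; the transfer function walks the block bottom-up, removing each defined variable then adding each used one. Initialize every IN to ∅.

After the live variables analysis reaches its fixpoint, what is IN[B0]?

Converged values:
  B0: | IN={a, b, d, e, f} | OUT={a, b, d, e, f}
  B1: | IN={a, b, d, e} | OUT={a, b, d, e}
  B2: | IN={a, b, d, e} | OUT={a, b, d, e, f}
  B3: | IN={b, d, e, f} | OUT={b, f}
  B4: | IN={b, f} | OUT={a, f}
  B5: | IN={a, f} | OUT={}

Merge at B0: OUT[B0] = IN[B1] ⊔ IN[B4] = {a, b, d, e, f}
Applying B0's transfer function to that OUT value gives IN[B0] (row B0 above).

Answer: {a, b, d, e, f}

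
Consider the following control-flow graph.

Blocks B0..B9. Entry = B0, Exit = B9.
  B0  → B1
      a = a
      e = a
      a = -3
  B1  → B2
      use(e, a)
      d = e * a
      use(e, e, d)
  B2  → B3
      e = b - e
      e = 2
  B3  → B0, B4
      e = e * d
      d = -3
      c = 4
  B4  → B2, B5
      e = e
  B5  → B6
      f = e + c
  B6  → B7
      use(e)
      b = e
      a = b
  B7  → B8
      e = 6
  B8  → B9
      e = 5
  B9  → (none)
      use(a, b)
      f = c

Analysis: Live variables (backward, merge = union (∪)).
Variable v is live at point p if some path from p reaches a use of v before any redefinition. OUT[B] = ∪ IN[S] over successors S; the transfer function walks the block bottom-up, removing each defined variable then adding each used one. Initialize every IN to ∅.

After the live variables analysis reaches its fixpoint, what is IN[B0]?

Answer: {a, b}

Trace:
Converged values:
  B0: | IN={a, b} | OUT={a, b, e}
  B1: | IN={a, b, e} | OUT={a, b, d, e}
  B2: | IN={a, b, d, e} | OUT={a, b, d, e}
  B3: | IN={a, b, d, e} | OUT={a, b, c, d, e}
  B4: | IN={a, b, c, d, e} | OUT={a, b, c, d, e}
  B5: | IN={c, e} | OUT={c, e}
  B6: | IN={c, e} | OUT={a, b, c}
  B7: | IN={a, b, c} | OUT={a, b, c}
  B8: | IN={a, b, c} | OUT={a, b, c}
  B9: | IN={a, b, c} | OUT={}

Merge at B0: OUT[B0] = IN[B1] = {a, b, e}
Applying B0's transfer function to that OUT value gives IN[B0] (row B0 above).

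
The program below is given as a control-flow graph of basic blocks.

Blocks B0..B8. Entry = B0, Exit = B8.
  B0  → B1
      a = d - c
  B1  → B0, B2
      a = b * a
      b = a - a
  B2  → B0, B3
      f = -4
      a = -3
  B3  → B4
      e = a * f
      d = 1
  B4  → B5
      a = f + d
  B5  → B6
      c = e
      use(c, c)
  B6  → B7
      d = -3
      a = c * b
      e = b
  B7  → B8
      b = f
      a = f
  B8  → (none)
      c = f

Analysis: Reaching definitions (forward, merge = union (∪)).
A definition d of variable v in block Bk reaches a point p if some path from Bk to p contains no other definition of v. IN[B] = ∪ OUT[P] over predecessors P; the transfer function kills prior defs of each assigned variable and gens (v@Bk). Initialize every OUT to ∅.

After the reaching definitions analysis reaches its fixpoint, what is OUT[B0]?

Converged values:
  B0: | IN={a@B1, a@B2, b@B1, f@B2} | OUT={a@B0, b@B1, f@B2}
  B1: | IN={a@B0, b@B1, f@B2} | OUT={a@B1, b@B1, f@B2}
  B2: | IN={a@B1, b@B1, f@B2} | OUT={a@B2, b@B1, f@B2}
  B3: | IN={a@B2, b@B1, f@B2} | OUT={a@B2, b@B1, d@B3, e@B3, f@B2}
  B4: | IN={a@B2, b@B1, d@B3, e@B3, f@B2} | OUT={a@B4, b@B1, d@B3, e@B3, f@B2}
  B5: | IN={a@B4, b@B1, d@B3, e@B3, f@B2} | OUT={a@B4, b@B1, c@B5, d@B3, e@B3, f@B2}
  B6: | IN={a@B4, b@B1, c@B5, d@B3, e@B3, f@B2} | OUT={a@B6, b@B1, c@B5, d@B6, e@B6, f@B2}
  B7: | IN={a@B6, b@B1, c@B5, d@B6, e@B6, f@B2} | OUT={a@B7, b@B7, c@B5, d@B6, e@B6, f@B2}
  B8: | IN={a@B7, b@B7, c@B5, d@B6, e@B6, f@B2} | OUT={a@B7, b@B7, c@B8, d@B6, e@B6, f@B2}

Merge at B0 (entry node, so the boundary value {} is joined with the incoming edge(s)): IN[B0] = {} ⊔ OUT[B1] ⊔ OUT[B2] = {a@B1, a@B2, b@B1, f@B2}
Applying B0's transfer function to that IN value gives OUT[B0] (row B0 above).

Answer: {a@B0, b@B1, f@B2}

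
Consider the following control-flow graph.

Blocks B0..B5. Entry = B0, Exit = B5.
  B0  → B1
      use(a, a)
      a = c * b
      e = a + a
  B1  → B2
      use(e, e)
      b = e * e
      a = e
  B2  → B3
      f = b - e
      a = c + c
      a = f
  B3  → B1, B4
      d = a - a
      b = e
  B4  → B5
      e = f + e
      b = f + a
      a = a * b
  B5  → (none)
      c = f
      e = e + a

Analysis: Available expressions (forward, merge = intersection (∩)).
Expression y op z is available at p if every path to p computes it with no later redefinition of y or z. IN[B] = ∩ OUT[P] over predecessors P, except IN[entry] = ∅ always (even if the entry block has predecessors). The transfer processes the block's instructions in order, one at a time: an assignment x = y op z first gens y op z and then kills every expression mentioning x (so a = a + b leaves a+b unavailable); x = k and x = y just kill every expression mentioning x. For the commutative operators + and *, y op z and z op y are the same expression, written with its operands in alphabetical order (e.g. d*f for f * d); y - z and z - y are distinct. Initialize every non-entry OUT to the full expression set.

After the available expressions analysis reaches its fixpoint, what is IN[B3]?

Fixpoint table:
  B0: | IN={} | OUT={a+a, b*c}
  B1: | IN={} | OUT={e*e}
  B2: | IN={e*e} | OUT={b-e, c+c, e*e}
  B3: | IN={b-e, c+c, e*e} | OUT={a-a, c+c, e*e}
  B4: | IN={a-a, c+c, e*e} | OUT={c+c}
  B5: | IN={c+c} | OUT={}

Merge at B3: IN[B3] = OUT[B2] = {b-e, c+c, e*e}

Answer: {b-e, c+c, e*e}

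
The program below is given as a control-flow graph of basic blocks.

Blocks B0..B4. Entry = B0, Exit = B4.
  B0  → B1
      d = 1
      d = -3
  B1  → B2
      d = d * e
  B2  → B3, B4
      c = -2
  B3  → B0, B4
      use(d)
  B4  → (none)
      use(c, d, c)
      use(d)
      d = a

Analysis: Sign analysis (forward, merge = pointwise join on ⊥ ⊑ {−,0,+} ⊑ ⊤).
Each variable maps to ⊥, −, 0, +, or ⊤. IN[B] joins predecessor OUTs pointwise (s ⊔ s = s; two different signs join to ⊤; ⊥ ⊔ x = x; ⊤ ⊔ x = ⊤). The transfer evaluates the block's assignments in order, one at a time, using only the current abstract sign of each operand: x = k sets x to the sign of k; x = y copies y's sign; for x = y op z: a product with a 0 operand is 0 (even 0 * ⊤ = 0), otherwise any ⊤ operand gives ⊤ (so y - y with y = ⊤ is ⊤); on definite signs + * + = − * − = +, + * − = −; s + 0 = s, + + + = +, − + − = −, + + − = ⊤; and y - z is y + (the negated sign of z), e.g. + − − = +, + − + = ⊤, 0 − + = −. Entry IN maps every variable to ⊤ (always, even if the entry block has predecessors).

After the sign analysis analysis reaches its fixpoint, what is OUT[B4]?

Answer: {a: ⊤, b: ⊤, c: -, d: ⊤, e: ⊤, f: ⊤}

Trace:
Per-block solution:
  B0:  IN=(all ⊤)  OUT={d:-; rest ⊤}
  B1:  IN={d:-; rest ⊤}  OUT=(all ⊤)
  B2:  IN=(all ⊤)  OUT={c:-; rest ⊤}
  B3:  IN={c:-; rest ⊤}  OUT={c:-; rest ⊤}
  B4:  IN={c:-; rest ⊤}  OUT={c:-; rest ⊤}

Merge at B4: IN[B4] = OUT[B2] ⊔ OUT[B3] = {a: ⊤, b: ⊤, c: -, d: ⊤, e: ⊤, f: ⊤}
Applying B4's transfer function to that IN value gives OUT[B4] (row B4 above).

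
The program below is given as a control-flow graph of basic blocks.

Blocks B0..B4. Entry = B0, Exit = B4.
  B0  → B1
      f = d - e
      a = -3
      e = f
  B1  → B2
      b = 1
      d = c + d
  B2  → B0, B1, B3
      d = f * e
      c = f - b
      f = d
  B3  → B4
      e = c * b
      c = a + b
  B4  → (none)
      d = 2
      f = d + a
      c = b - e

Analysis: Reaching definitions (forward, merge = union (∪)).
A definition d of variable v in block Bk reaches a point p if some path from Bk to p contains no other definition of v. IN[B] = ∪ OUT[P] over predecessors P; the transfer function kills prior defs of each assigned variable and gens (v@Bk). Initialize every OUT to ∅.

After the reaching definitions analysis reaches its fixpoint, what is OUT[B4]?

Answer: {a@B0, b@B1, c@B4, d@B4, e@B3, f@B4}

Derivation:
Fixpoint table:
  B0:   IN={a@B0, b@B1, c@B2, d@B2, e@B0, f@B2}   OUT={a@B0, b@B1, c@B2, d@B2, e@B0, f@B0}
  B1:   IN={a@B0, b@B1, c@B2, d@B2, e@B0, f@B0, f@B2}   OUT={a@B0, b@B1, c@B2, d@B1, e@B0, f@B0, f@B2}
  B2:   IN={a@B0, b@B1, c@B2, d@B1, e@B0, f@B0, f@B2}   OUT={a@B0, b@B1, c@B2, d@B2, e@B0, f@B2}
  B3:   IN={a@B0, b@B1, c@B2, d@B2, e@B0, f@B2}   OUT={a@B0, b@B1, c@B3, d@B2, e@B3, f@B2}
  B4:   IN={a@B0, b@B1, c@B3, d@B2, e@B3, f@B2}   OUT={a@B0, b@B1, c@B4, d@B4, e@B3, f@B4}

Merge at B4: IN[B4] = OUT[B3] = {a@B0, b@B1, c@B3, d@B2, e@B3, f@B2}
Applying B4's transfer function to that IN value gives OUT[B4] (row B4 above).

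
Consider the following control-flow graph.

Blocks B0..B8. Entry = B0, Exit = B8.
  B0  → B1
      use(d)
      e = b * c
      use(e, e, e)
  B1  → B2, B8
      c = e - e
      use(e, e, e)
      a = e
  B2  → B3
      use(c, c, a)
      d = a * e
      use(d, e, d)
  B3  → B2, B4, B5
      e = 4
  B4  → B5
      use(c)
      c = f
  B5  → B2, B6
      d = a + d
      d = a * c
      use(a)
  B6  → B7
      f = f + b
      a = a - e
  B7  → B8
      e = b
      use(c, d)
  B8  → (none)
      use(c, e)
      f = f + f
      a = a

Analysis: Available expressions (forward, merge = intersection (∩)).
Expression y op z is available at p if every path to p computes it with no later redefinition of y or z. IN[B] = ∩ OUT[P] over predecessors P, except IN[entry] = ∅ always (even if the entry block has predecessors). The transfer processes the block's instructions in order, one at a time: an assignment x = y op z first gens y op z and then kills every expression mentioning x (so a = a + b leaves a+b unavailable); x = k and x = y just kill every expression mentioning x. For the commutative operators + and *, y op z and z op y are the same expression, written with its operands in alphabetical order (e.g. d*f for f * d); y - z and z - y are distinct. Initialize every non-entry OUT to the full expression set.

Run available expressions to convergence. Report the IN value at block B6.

Answer: {a*c}

Trace:
Fixpoint table:
  B0:   IN={}   OUT={b*c}
  B1:   IN={b*c}   OUT={e-e}
  B2:   IN={}   OUT={a*e}
  B3:   IN={a*e}   OUT={}
  B4:   IN={}   OUT={}
  B5:   IN={}   OUT={a*c}
  B6:   IN={a*c}   OUT={}
  B7:   IN={}   OUT={}
  B8:   IN={}   OUT={}

Merge at B6: IN[B6] = OUT[B5] = {a*c}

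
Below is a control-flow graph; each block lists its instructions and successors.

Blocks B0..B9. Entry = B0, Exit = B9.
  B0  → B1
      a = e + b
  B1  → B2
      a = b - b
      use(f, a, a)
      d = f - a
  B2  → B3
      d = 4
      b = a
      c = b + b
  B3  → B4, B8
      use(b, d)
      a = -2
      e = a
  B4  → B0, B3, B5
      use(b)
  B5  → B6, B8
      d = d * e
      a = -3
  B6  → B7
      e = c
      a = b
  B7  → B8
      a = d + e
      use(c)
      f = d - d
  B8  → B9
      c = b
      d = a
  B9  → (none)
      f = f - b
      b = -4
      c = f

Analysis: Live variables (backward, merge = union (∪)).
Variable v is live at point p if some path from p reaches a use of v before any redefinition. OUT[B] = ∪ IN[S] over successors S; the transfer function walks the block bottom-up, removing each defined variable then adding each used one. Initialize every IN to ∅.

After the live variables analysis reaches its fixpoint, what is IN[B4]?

Per-block solution:
  B0:  IN={b, e, f}  OUT={b, f}
  B1:  IN={b, f}  OUT={a, f}
  B2:  IN={a, f}  OUT={b, c, d, f}
  B3:  IN={b, c, d, f}  OUT={a, b, c, d, e, f}
  B4:  IN={b, c, d, e, f}  OUT={b, c, d, e, f}
  B5:  IN={b, c, d, e, f}  OUT={a, b, c, d, f}
  B6:  IN={b, c, d}  OUT={b, c, d, e}
  B7:  IN={b, c, d, e}  OUT={a, b, f}
  B8:  IN={a, b, f}  OUT={b, f}
  B9:  IN={b, f}  OUT={}

Merge at B4: OUT[B4] = IN[B0] ⊔ IN[B3] ⊔ IN[B5] = {b, c, d, e, f}
Applying B4's transfer function to that OUT value gives IN[B4] (row B4 above).

Answer: {b, c, d, e, f}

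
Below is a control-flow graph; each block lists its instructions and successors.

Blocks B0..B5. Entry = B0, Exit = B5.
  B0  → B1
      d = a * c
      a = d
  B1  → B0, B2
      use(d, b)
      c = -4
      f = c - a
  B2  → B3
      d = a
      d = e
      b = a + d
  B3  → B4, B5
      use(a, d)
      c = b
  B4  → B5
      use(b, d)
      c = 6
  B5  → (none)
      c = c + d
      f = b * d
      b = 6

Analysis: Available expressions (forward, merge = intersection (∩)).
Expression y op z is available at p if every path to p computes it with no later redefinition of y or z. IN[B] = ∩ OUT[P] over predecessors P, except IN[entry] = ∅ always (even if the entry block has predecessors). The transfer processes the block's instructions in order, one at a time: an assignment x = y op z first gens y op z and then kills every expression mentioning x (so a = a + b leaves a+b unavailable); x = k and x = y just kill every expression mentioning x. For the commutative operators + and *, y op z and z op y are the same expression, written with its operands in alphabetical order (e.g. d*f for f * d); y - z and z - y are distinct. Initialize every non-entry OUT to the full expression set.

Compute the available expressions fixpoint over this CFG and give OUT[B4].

Answer: {a+d}

Derivation:
Fixpoint table:
  B0:  IN={}  OUT={}
  B1:  IN={}  OUT={c-a}
  B2:  IN={c-a}  OUT={a+d, c-a}
  B3:  IN={a+d, c-a}  OUT={a+d}
  B4:  IN={a+d}  OUT={a+d}
  B5:  IN={a+d}  OUT={a+d}

Merge at B4: IN[B4] = OUT[B3] = {a+d}
Applying B4's transfer function to that IN value gives OUT[B4] (row B4 above).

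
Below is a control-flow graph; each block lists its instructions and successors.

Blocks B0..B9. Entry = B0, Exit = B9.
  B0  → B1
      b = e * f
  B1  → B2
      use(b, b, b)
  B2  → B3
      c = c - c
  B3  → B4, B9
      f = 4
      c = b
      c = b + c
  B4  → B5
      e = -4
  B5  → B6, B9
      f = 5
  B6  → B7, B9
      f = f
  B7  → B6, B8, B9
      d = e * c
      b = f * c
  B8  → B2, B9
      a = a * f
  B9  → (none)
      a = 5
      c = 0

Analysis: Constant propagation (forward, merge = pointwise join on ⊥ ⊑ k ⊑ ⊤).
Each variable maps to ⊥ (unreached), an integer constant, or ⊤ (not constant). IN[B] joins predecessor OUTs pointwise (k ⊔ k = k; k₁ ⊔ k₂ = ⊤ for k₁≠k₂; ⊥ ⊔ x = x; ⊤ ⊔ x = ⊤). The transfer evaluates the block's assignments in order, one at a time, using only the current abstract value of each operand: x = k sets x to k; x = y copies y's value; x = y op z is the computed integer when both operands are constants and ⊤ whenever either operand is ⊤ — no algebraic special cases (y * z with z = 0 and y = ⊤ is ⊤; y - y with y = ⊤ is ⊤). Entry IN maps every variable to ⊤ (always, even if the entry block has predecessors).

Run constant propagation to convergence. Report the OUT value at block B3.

Answer: {a: ⊤, b: ⊤, c: ⊤, d: ⊤, e: ⊤, f: 4}

Derivation:
Per-block solution:
  B0:  IN=(all ⊤)  OUT=(all ⊤)
  B1:  IN=(all ⊤)  OUT=(all ⊤)
  B2:  IN=(all ⊤)  OUT=(all ⊤)
  B3:  IN=(all ⊤)  OUT={f:4; rest ⊤}
  B4:  IN={f:4; rest ⊤}  OUT={e:-4, f:4; rest ⊤}
  B5:  IN={e:-4, f:4; rest ⊤}  OUT={e:-4, f:5; rest ⊤}
  B6:  IN={e:-4, f:5; rest ⊤}  OUT={e:-4, f:5; rest ⊤}
  B7:  IN={e:-4, f:5; rest ⊤}  OUT={e:-4, f:5; rest ⊤}
  B8:  IN={e:-4, f:5; rest ⊤}  OUT={e:-4, f:5; rest ⊤}
  B9:  IN=(all ⊤)  OUT={a:5, c:0; rest ⊤}

Merge at B3: IN[B3] = OUT[B2] = {a: ⊤, b: ⊤, c: ⊤, d: ⊤, e: ⊤, f: ⊤}
Applying B3's transfer function to that IN value gives OUT[B3] (row B3 above).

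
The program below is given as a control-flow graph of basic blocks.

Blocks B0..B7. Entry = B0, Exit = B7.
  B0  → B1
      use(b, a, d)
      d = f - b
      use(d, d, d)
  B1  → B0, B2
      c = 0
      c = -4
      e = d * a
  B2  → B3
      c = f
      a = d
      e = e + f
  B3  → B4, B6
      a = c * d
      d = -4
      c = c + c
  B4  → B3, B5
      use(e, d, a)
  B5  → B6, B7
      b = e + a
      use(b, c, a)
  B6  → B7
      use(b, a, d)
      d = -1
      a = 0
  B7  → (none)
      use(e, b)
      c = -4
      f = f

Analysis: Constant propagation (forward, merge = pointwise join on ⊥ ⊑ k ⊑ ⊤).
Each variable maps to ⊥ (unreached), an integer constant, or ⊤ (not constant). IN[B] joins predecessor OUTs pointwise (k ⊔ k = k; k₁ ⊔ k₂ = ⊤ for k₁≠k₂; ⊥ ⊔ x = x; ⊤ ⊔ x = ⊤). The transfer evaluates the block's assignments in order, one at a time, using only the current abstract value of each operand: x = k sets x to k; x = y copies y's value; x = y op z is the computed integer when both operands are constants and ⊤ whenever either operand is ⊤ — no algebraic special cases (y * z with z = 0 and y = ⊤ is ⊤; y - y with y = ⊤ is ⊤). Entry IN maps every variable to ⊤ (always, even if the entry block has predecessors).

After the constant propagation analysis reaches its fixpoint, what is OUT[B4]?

Per-block solution:
  B0:  IN=(all ⊤)  OUT=(all ⊤)
  B1:  IN=(all ⊤)  OUT={c:-4; rest ⊤}
  B2:  IN={c:-4; rest ⊤}  OUT=(all ⊤)
  B3:  IN=(all ⊤)  OUT={d:-4; rest ⊤}
  B4:  IN={d:-4; rest ⊤}  OUT={d:-4; rest ⊤}
  B5:  IN={d:-4; rest ⊤}  OUT={d:-4; rest ⊤}
  B6:  IN={d:-4; rest ⊤}  OUT={a:0, d:-1; rest ⊤}
  B7:  IN=(all ⊤)  OUT={c:-4; rest ⊤}

Merge at B4: IN[B4] = OUT[B3] = {a: ⊤, b: ⊤, c: ⊤, d: -4, e: ⊤, f: ⊤}
Applying B4's transfer function to that IN value gives OUT[B4] (row B4 above).

Answer: {a: ⊤, b: ⊤, c: ⊤, d: -4, e: ⊤, f: ⊤}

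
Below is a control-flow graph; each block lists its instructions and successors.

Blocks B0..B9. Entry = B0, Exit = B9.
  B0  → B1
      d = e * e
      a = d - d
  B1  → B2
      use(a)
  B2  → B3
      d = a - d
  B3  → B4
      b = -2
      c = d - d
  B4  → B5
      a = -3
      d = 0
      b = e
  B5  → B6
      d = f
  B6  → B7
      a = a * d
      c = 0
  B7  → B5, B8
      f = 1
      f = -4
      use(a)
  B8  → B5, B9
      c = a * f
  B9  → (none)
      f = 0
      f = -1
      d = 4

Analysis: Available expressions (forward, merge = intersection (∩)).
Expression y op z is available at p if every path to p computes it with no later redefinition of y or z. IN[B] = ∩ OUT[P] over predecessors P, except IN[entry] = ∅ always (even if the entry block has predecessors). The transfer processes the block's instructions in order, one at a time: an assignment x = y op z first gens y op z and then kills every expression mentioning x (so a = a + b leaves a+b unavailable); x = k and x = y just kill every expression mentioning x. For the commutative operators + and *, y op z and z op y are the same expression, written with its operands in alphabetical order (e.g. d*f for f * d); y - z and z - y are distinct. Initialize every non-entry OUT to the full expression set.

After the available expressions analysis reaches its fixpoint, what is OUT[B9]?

Converged values:
  B0: | IN={} | OUT={d-d, e*e}
  B1: | IN={d-d, e*e} | OUT={d-d, e*e}
  B2: | IN={d-d, e*e} | OUT={e*e}
  B3: | IN={e*e} | OUT={d-d, e*e}
  B4: | IN={d-d, e*e} | OUT={e*e}
  B5: | IN={e*e} | OUT={e*e}
  B6: | IN={e*e} | OUT={e*e}
  B7: | IN={e*e} | OUT={e*e}
  B8: | IN={e*e} | OUT={a*f, e*e}
  B9: | IN={a*f, e*e} | OUT={e*e}

Merge at B9: IN[B9] = OUT[B8] = {a*f, e*e}
Applying B9's transfer function to that IN value gives OUT[B9] (row B9 above).

Answer: {e*e}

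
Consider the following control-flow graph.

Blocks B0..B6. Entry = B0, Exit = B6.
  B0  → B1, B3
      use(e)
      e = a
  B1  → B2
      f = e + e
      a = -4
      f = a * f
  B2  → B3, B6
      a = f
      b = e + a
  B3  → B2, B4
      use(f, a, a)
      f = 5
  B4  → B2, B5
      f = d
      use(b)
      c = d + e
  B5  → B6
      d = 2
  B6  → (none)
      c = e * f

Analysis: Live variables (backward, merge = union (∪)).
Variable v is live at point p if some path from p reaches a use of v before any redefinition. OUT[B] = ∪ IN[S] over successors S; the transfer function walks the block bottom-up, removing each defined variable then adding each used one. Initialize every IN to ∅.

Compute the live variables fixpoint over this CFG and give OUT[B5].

Answer: {e, f}

Derivation:
Fixpoint table:
  B0:   IN={a, b, d, e, f}   OUT={a, b, d, e, f}
  B1:   IN={d, e}   OUT={d, e, f}
  B2:   IN={d, e, f}   OUT={a, b, d, e, f}
  B3:   IN={a, b, d, e, f}   OUT={b, d, e, f}
  B4:   IN={b, d, e}   OUT={d, e, f}
  B5:   IN={e, f}   OUT={e, f}
  B6:   IN={e, f}   OUT={}

Merge at B5: OUT[B5] = IN[B6] = {e, f}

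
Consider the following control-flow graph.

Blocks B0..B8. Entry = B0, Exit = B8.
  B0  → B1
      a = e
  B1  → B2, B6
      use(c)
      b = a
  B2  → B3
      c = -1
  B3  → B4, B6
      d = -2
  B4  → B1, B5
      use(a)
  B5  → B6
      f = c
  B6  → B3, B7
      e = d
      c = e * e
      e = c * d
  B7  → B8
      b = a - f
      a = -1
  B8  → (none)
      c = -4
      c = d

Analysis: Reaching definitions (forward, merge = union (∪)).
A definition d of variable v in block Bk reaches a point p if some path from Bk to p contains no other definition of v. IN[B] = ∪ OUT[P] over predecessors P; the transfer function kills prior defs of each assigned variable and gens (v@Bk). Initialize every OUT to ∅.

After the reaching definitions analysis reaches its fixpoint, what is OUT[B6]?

Per-block solution:
  B0: | IN={} | OUT={a@B0}
  B1: | IN={a@B0, b@B1, c@B2, c@B6, d@B3, e@B6, f@B5} | OUT={a@B0, b@B1, c@B2, c@B6, d@B3, e@B6, f@B5}
  B2: | IN={a@B0, b@B1, c@B2, c@B6, d@B3, e@B6, f@B5} | OUT={a@B0, b@B1, c@B2, d@B3, e@B6, f@B5}
  B3: | IN={a@B0, b@B1, c@B2, c@B6, d@B3, e@B6, f@B5} | OUT={a@B0, b@B1, c@B2, c@B6, d@B3, e@B6, f@B5}
  B4: | IN={a@B0, b@B1, c@B2, c@B6, d@B3, e@B6, f@B5} | OUT={a@B0, b@B1, c@B2, c@B6, d@B3, e@B6, f@B5}
  B5: | IN={a@B0, b@B1, c@B2, c@B6, d@B3, e@B6, f@B5} | OUT={a@B0, b@B1, c@B2, c@B6, d@B3, e@B6, f@B5}
  B6: | IN={a@B0, b@B1, c@B2, c@B6, d@B3, e@B6, f@B5} | OUT={a@B0, b@B1, c@B6, d@B3, e@B6, f@B5}
  B7: | IN={a@B0, b@B1, c@B6, d@B3, e@B6, f@B5} | OUT={a@B7, b@B7, c@B6, d@B3, e@B6, f@B5}
  B8: | IN={a@B7, b@B7, c@B6, d@B3, e@B6, f@B5} | OUT={a@B7, b@B7, c@B8, d@B3, e@B6, f@B5}

Merge at B6: IN[B6] = OUT[B1] ⊔ OUT[B3] ⊔ OUT[B5] = {a@B0, b@B1, c@B2, c@B6, d@B3, e@B6, f@B5}
Applying B6's transfer function to that IN value gives OUT[B6] (row B6 above).

Answer: {a@B0, b@B1, c@B6, d@B3, e@B6, f@B5}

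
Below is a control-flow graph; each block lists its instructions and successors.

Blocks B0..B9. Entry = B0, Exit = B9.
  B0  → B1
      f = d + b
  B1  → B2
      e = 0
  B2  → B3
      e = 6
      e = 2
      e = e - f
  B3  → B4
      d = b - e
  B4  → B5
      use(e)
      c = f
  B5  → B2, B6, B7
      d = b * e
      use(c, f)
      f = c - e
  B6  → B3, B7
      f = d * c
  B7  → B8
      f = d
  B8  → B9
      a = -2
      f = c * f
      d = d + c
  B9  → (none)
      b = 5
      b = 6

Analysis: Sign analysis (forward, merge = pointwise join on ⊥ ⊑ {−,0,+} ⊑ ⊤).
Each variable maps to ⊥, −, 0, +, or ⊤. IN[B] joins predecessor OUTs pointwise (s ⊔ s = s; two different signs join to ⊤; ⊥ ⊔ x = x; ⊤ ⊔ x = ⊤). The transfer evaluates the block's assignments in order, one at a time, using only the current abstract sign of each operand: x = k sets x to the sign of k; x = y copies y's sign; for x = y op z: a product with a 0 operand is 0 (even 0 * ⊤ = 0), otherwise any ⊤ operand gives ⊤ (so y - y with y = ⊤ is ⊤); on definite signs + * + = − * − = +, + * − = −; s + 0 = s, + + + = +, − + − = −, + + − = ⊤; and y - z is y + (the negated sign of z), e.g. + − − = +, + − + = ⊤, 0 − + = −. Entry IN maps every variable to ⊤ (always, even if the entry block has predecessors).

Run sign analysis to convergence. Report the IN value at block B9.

Per-block solution:
  B0: | IN=(all ⊤) | OUT=(all ⊤)
  B1: | IN=(all ⊤) | OUT={e:0; rest ⊤}
  B2: | IN=(all ⊤) | OUT=(all ⊤)
  B3: | IN=(all ⊤) | OUT=(all ⊤)
  B4: | IN=(all ⊤) | OUT=(all ⊤)
  B5: | IN=(all ⊤) | OUT=(all ⊤)
  B6: | IN=(all ⊤) | OUT=(all ⊤)
  B7: | IN=(all ⊤) | OUT=(all ⊤)
  B8: | IN=(all ⊤) | OUT={a:-; rest ⊤}
  B9: | IN={a:-; rest ⊤} | OUT={a:-, b:+; rest ⊤}

Merge at B9: IN[B9] = OUT[B8] = {a: -, b: ⊤, c: ⊤, d: ⊤, e: ⊤, f: ⊤}

Answer: {a: -, b: ⊤, c: ⊤, d: ⊤, e: ⊤, f: ⊤}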